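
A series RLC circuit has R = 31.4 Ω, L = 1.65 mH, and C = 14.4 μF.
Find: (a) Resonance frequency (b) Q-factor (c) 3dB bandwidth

Step 1 — Resonance condition Im(Z)=0 gives ω₀ = 1/√(LC).
Step 2 — ω₀ = 1/√(0.00165·1.44e-05) = 6487 rad/s.
Step 3 — f₀ = ω₀/(2π) = 1033 Hz.
Step 4 — Series Q: Q = ω₀L/R = 6487·0.00165/31.4 = 0.3409.
Step 5 — 3dB bandwidth: Δω = ω₀/Q = 1.903e+04 rad/s; BW = Δω/(2π) = 3029 Hz.

(a) f₀ = 1033 Hz  (b) Q = 0.3409  (c) BW = 3029 Hz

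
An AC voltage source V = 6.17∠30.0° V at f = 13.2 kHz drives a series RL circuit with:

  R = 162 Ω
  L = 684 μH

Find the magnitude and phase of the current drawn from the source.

Step 1 — Angular frequency: ω = 2π·f = 2π·1.32e+04 = 8.294e+04 rad/s.
Step 2 — Component impedances:
  R: Z = R = 162 Ω
  L: Z = jωL = j·8.294e+04·0.000684 = 0 + j56.73 Ω
Step 3 — Series combination: Z_total = R + L = 162 + j56.73 Ω = 171.6∠19.3° Ω.
Step 4 — Source phasor: V = 6.17∠30.0° V = 5.343 + j3.085 V.
Step 5 — Ohm's law: I = V / Z_total = (5.343 + j3.085) / (162 + j56.73) = 0.03532 + j0.006674 A.
Step 6 — Convert to polar: |I| = 0.03595 A, ∠I = 10.7°.

I = 0.03595∠10.7° A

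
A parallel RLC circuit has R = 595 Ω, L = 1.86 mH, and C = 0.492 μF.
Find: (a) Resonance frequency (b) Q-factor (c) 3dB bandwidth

Step 1 — Resonance: ω₀ = 1/√(LC) = 1/√(0.00186·4.92e-07) = 3.306e+04 rad/s.
Step 2 — f₀ = ω₀/(2π) = 5261 Hz.
Step 3 — Parallel Q: Q = R/(ω₀L) = 595/(3.306e+04·0.00186) = 9.677.
Step 4 — Bandwidth: Δω = ω₀/Q = 3416 rad/s; BW = Δω/(2π) = 543.7 Hz.

(a) f₀ = 5261 Hz  (b) Q = 9.677  (c) BW = 543.7 Hz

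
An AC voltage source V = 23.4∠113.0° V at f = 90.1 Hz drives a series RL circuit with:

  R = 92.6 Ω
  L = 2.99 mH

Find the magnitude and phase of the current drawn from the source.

Step 1 — Angular frequency: ω = 2π·f = 2π·90.1 = 566.1 rad/s.
Step 2 — Component impedances:
  R: Z = R = 92.6 Ω
  L: Z = jωL = j·566.1·0.00299 = 0 + j1.693 Ω
Step 3 — Series combination: Z_total = R + L = 92.6 + j1.693 Ω = 92.62∠1.0° Ω.
Step 4 — Source phasor: V = 23.4∠113.0° V = -9.143 + j21.54 V.
Step 5 — Ohm's law: I = V / Z_total = (-9.143 + j21.54) / (92.6 + j1.693) = -0.09445 + j0.2343 A.
Step 6 — Convert to polar: |I| = 0.2527 A, ∠I = 112.0°.

I = 0.2527∠112.0° A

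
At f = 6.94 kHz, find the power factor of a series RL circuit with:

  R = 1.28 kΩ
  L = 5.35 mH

Step 1 — Angular frequency: ω = 2π·f = 2π·6940 = 4.361e+04 rad/s.
Step 2 — Component impedances:
  R: Z = R = 1280 Ω
  L: Z = jωL = j·4.361e+04·0.00535 = 0 + j233.3 Ω
Step 3 — Series combination: Z_total = R + L = 1280 + j233.3 Ω = 1301∠10.3° Ω.
Step 4 — Power factor: PF = cos(φ) = Re(Z)/|Z| = 1280/1301.1 = 0.9838.
Step 5 — Type: Im(Z) = 233.3 ⇒ lagging (phase φ = 10.3°).

PF = 0.9838 (lagging, φ = 10.3°)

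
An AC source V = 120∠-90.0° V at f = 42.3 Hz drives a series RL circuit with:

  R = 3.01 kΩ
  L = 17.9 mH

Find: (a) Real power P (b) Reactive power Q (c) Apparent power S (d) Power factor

Step 1 — Angular frequency: ω = 2π·f = 2π·42.3 = 265.8 rad/s.
Step 2 — Component impedances:
  R: Z = R = 3010 Ω
  L: Z = jωL = j·265.8·0.0179 = 0 + j4.757 Ω
Step 3 — Series combination: Z_total = R + L = 3010 + j4.757 Ω = 3010∠0.1° Ω.
Step 4 — Source phasor: V = 120∠-90.0° V = 0 - j120 V.
Step 5 — Current: I = V / Z = -6.301e-05 - j0.03987 A = 0.03987∠-90.1° A.
Step 6 — Complex power: S = V·I* = 4.784 + j0.007561 VA.
Step 7 — Real power: P = Re(S) = 4.784 W.
Step 8 — Reactive power: Q = Im(S) = 0.007561 VAR.
Step 9 — Apparent power: |S| = 4.784 VA.
Step 10 — Power factor: PF = P/|S| = 1 (lagging).

(a) P = 4.784 W  (b) Q = 0.007561 VAR  (c) S = 4.784 VA  (d) PF = 1 (lagging)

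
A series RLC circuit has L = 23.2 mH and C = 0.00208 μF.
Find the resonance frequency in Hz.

Step 1 — Resonance condition Im(Z)=0 gives ω₀ = 1/√(LC).
Step 2 — ω₀ = 1/√(0.0232·2.08e-09) = 1.44e+05 rad/s.
Step 3 — f₀ = ω₀/(2π) = 2.291e+04 Hz.

f₀ = 2.291e+04 Hz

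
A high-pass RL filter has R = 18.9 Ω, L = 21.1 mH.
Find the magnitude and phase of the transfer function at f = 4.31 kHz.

Step 1 — Angular frequency: ω = 2π·4310 = 2.708e+04 rad/s.
Step 2 — Transfer function: H(jω) = jωL/(R + jωL).
Step 3 — Numerator jωL = j·571.4; denominator R + jωL = 18.9 + j571.4.
Step 4 — H = 0.9989 + j0.03304.
Step 5 — Magnitude: |H| = 0.9995 (-0.0 dB); phase: φ = 1.9°.

|H| = 0.9995 (-0.0 dB), φ = 1.9°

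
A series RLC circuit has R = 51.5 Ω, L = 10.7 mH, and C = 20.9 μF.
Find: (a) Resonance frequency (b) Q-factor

Step 1 — Resonance condition Im(Z)=0 gives ω₀ = 1/√(LC).
Step 2 — ω₀ = 1/√(0.0107·2.09e-05) = 2115 rad/s.
Step 3 — f₀ = ω₀/(2π) = 336.6 Hz.
Step 4 — Series Q: Q = ω₀L/R = 2115·0.0107/51.5 = 0.4394.

(a) f₀ = 336.6 Hz  (b) Q = 0.4394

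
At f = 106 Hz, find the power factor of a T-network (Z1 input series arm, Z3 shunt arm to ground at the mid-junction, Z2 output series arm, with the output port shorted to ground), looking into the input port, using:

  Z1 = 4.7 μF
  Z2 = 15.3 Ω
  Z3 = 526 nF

Step 1 — Angular frequency: ω = 2π·f = 2π·106 = 666 rad/s.
Step 2 — Component impedances:
  Z1: Z = 1/(jωC) = -j/(ω·C) = 0 - j319.5 Ω
  Z2: Z = R = 15.3 Ω
  Z3: Z = 1/(jωC) = -j/(ω·C) = 0 - j2854 Ω
Step 3 — With the output port shorted to ground, the output series arm Z2 runs from the junction to ground; the shunt arm Z3 also runs from the junction to ground. They appear in parallel: Z3 || Z2 = 15.3 - j0.08201 Ω.
Step 4 — Series with input arm Z1: Z_in = Z1 + (Z3 || Z2) = 15.3 - j319.5 Ω = 319.9∠-87.3° Ω.
Step 5 — Power factor: PF = cos(φ) = Re(Z)/|Z| = 15.2996/319.908 = 0.04782.
Step 6 — Type: Im(Z) = -319.5 ⇒ leading (phase φ = -87.3°).

PF = 0.04782 (leading, φ = -87.3°)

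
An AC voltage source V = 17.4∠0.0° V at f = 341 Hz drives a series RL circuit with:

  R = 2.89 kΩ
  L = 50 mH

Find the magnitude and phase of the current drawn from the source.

Step 1 — Angular frequency: ω = 2π·f = 2π·341 = 2143 rad/s.
Step 2 — Component impedances:
  R: Z = R = 2890 Ω
  L: Z = jωL = j·2143·0.05 = 0 + j107.1 Ω
Step 3 — Series combination: Z_total = R + L = 2890 + j107.1 Ω = 2892∠2.1° Ω.
Step 4 — Source phasor: V = 17.4∠0.0° V = 17.4 V.
Step 5 — Ohm's law: I = V / Z_total = (17.4) / (2890 + j107.1) = 0.006012 - j0.0002229 A.
Step 6 — Convert to polar: |I| = 0.006017 A, ∠I = -2.1°.

I = 0.006017∠-2.1° A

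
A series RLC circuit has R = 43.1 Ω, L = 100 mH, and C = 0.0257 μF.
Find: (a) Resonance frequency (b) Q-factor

Step 1 — Resonance condition Im(Z)=0 gives ω₀ = 1/√(LC).
Step 2 — ω₀ = 1/√(0.1·2.57e-08) = 1.973e+04 rad/s.
Step 3 — f₀ = ω₀/(2π) = 3139 Hz.
Step 4 — Series Q: Q = ω₀L/R = 1.973e+04·0.1/43.1 = 45.77.

(a) f₀ = 3139 Hz  (b) Q = 45.77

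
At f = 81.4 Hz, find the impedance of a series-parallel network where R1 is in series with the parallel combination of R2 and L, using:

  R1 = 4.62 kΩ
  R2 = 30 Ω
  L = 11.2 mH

Step 1 — Angular frequency: ω = 2π·f = 2π·81.4 = 511.5 rad/s.
Step 2 — Component impedances:
  R1: Z = R = 4620 Ω
  R2: Z = R = 30 Ω
  L: Z = jωL = j·511.5·0.0112 = 0 + j5.728 Ω
Step 3 — Parallel branch: R2 || L = 1/(1/R2 + 1/L) = 1.055 + j5.527 Ω.
Step 4 — Series with R1: Z_total = R1 + (R2 || L) = 4621 + j5.527 Ω = 4621∠0.1° Ω.

Z = 4621 + j5.527 Ω = 4621∠0.1° Ω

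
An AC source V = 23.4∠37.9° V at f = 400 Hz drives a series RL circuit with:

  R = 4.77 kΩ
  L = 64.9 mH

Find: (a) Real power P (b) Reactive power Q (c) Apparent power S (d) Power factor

Step 1 — Angular frequency: ω = 2π·f = 2π·400 = 2513 rad/s.
Step 2 — Component impedances:
  R: Z = R = 4770 Ω
  L: Z = jωL = j·2513·0.0649 = 0 + j163.1 Ω
Step 3 — Series combination: Z_total = R + L = 4770 + j163.1 Ω = 4773∠2.0° Ω.
Step 4 — Source phasor: V = 23.4∠37.9° V = 18.46 + j14.37 V.
Step 5 — Current: I = V / Z = 0.003969 + j0.002878 A = 0.004903∠35.9° A.
Step 6 — Complex power: S = V·I* = 0.1147 + j0.003921 VA.
Step 7 — Real power: P = Re(S) = 0.1147 W.
Step 8 — Reactive power: Q = Im(S) = 0.003921 VAR.
Step 9 — Apparent power: |S| = 0.1147 VA.
Step 10 — Power factor: PF = P/|S| = 0.9994 (lagging).

(a) P = 0.1147 W  (b) Q = 0.003921 VAR  (c) S = 0.1147 VA  (d) PF = 0.9994 (lagging)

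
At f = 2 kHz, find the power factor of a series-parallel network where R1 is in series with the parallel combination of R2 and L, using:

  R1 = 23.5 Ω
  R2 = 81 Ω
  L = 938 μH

Step 1 — Angular frequency: ω = 2π·f = 2π·2000 = 1.257e+04 rad/s.
Step 2 — Component impedances:
  R1: Z = R = 23.5 Ω
  R2: Z = R = 81 Ω
  L: Z = jωL = j·1.257e+04·0.000938 = 0 + j11.79 Ω
Step 3 — Parallel branch: R2 || L = 1/(1/R2 + 1/L) = 1.68 + j11.54 Ω.
Step 4 — Series with R1: Z_total = R1 + (R2 || L) = 25.18 + j11.54 Ω = 27.7∠24.6° Ω.
Step 5 — Power factor: PF = cos(φ) = Re(Z)/|Z| = 25.18/27.7 = 0.909.
Step 6 — Type: Im(Z) = 11.54 ⇒ lagging (phase φ = 24.6°).

PF = 0.909 (lagging, φ = 24.6°)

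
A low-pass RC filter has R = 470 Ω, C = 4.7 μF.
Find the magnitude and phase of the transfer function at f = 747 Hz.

Step 1 — Angular frequency: ω = 2π·747 = 4694 rad/s.
Step 2 — Transfer function: H(jω) = 1/(1 + jωRC).
Step 3 — Denominator: 1 + jωRC = 1 + j·4694·470·4.7e-06 = 1 + j10.37.
Step 4 — H = 0.009217 - j0.09556.
Step 5 — Magnitude: |H| = 0.096 (-20.4 dB); phase: φ = -84.5°.

|H| = 0.096 (-20.4 dB), φ = -84.5°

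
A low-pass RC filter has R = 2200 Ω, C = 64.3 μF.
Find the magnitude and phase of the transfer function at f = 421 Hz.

Step 1 — Angular frequency: ω = 2π·421 = 2645 rad/s.
Step 2 — Transfer function: H(jω) = 1/(1 + jωRC).
Step 3 — Denominator: 1 + jωRC = 1 + j·2645·2200·6.43e-05 = 1 + j374.2.
Step 4 — H = 7.142e-06 - j0.002672.
Step 5 — Magnitude: |H| = 0.002672 (-51.5 dB); phase: φ = -89.8°.

|H| = 0.002672 (-51.5 dB), φ = -89.8°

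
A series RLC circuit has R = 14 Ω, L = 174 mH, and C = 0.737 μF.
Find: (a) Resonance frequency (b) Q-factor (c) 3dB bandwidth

Step 1 — Resonance: ω₀ = 1/√(LC) = 1/√(0.174·7.37e-07) = 2792 rad/s.
Step 2 — f₀ = ω₀/(2π) = 444.4 Hz.
Step 3 — Series Q: Q = ω₀L/R = 2792·0.174/14 = 34.71.
Step 4 — Bandwidth: Δω = ω₀/Q = 80.46 rad/s; BW = Δω/(2π) = 12.81 Hz.

(a) f₀ = 444.4 Hz  (b) Q = 34.71  (c) BW = 12.81 Hz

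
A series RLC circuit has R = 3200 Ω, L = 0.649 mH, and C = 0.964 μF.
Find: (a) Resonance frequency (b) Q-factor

Step 1 — Resonance condition Im(Z)=0 gives ω₀ = 1/√(LC).
Step 2 — ω₀ = 1/√(0.000649·9.64e-07) = 3.998e+04 rad/s.
Step 3 — f₀ = ω₀/(2π) = 6363 Hz.
Step 4 — Series Q: Q = ω₀L/R = 3.998e+04·0.000649/3200 = 0.008108.

(a) f₀ = 6363 Hz  (b) Q = 0.008108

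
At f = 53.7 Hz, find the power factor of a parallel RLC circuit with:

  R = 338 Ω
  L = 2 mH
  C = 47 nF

Step 1 — Angular frequency: ω = 2π·f = 2π·53.7 = 337.4 rad/s.
Step 2 — Component impedances:
  R: Z = R = 338 Ω
  L: Z = jωL = j·337.4·0.002 = 0 + j0.6748 Ω
  C: Z = 1/(jωC) = -j/(ω·C) = 0 - j6.306e+04 Ω
Step 3 — Parallel combination: 1/Z_total = 1/R + 1/L + 1/C; Z_total = 0.001347 + j0.6748 Ω = 0.6748∠89.9° Ω.
Step 4 — Power factor: PF = cos(φ) = Re(Z)/|Z| = 0.0013473/0.67482 = 0.001997.
Step 5 — Type: Im(Z) = 0.6748 ⇒ lagging (phase φ = 89.9°).

PF = 0.001997 (lagging, φ = 89.9°)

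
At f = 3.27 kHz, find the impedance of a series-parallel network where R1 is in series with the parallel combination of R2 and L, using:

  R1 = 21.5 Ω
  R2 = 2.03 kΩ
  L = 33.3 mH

Step 1 — Angular frequency: ω = 2π·f = 2π·3270 = 2.055e+04 rad/s.
Step 2 — Component impedances:
  R1: Z = R = 21.5 Ω
  R2: Z = R = 2030 Ω
  L: Z = jωL = j·2.055e+04·0.0333 = 0 + j684.2 Ω
Step 3 — Parallel branch: R2 || L = 1/(1/R2 + 1/L) = 207.1 + j614.4 Ω.
Step 4 — Series with R1: Z_total = R1 + (R2 || L) = 228.6 + j614.4 Ω = 655.5∠69.6° Ω.

Z = 228.6 + j614.4 Ω = 655.5∠69.6° Ω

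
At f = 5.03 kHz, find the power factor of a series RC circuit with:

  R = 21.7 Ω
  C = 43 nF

Step 1 — Angular frequency: ω = 2π·f = 2π·5030 = 3.16e+04 rad/s.
Step 2 — Component impedances:
  R: Z = R = 21.7 Ω
  C: Z = 1/(jωC) = -j/(ω·C) = 0 - j735.8 Ω
Step 3 — Series combination: Z_total = R + C = 21.7 - j735.8 Ω = 736.2∠-88.3° Ω.
Step 4 — Power factor: PF = cos(φ) = Re(Z)/|Z| = 21.7/736.2 = 0.02948.
Step 5 — Type: Im(Z) = -735.8 ⇒ leading (phase φ = -88.3°).

PF = 0.02948 (leading, φ = -88.3°)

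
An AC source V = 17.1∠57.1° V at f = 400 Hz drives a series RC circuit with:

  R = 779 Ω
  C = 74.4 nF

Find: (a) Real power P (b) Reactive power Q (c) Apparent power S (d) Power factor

Step 1 — Angular frequency: ω = 2π·f = 2π·400 = 2513 rad/s.
Step 2 — Component impedances:
  R: Z = R = 779 Ω
  C: Z = 1/(jωC) = -j/(ω·C) = 0 - j5348 Ω
Step 3 — Series combination: Z_total = R + C = 779 - j5348 Ω = 5404∠-81.7° Ω.
Step 4 — Source phasor: V = 17.1∠57.1° V = 9.288 + j14.36 V.
Step 5 — Current: I = V / Z = -0.002381 + j0.002084 A = 0.003164∠138.8° A.
Step 6 — Complex power: S = V·I* = 0.007799 - j0.05354 VA.
Step 7 — Real power: P = Re(S) = 0.007799 W.
Step 8 — Reactive power: Q = Im(S) = -0.05354 VAR.
Step 9 — Apparent power: |S| = 0.05411 VA.
Step 10 — Power factor: PF = P/|S| = 0.1441 (leading).

(a) P = 0.007799 W  (b) Q = -0.05354 VAR  (c) S = 0.05411 VA  (d) PF = 0.1441 (leading)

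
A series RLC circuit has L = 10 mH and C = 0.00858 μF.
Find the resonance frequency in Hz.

Step 1 — Resonance condition Im(Z)=0 gives ω₀ = 1/√(LC).
Step 2 — ω₀ = 1/√(0.01·8.58e-09) = 1.08e+05 rad/s.
Step 3 — f₀ = ω₀/(2π) = 1.718e+04 Hz.

f₀ = 1.718e+04 Hz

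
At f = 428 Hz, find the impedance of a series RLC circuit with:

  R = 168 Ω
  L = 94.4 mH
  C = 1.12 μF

Step 1 — Angular frequency: ω = 2π·f = 2π·428 = 2689 rad/s.
Step 2 — Component impedances:
  R: Z = R = 168 Ω
  L: Z = jωL = j·2689·0.0944 = 0 + j253.9 Ω
  C: Z = 1/(jωC) = -j/(ω·C) = 0 - j332 Ω
Step 3 — Series combination: Z_total = R + L + C = 168 - j78.15 Ω = 185.3∠-24.9° Ω.

Z = 168 - j78.15 Ω = 185.3∠-24.9° Ω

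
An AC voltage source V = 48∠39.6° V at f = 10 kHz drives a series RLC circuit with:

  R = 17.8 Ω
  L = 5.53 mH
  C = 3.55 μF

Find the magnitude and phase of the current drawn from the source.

Step 1 — Angular frequency: ω = 2π·f = 2π·1e+04 = 6.283e+04 rad/s.
Step 2 — Component impedances:
  R: Z = R = 17.8 Ω
  L: Z = jωL = j·6.283e+04·0.00553 = 0 + j347.5 Ω
  C: Z = 1/(jωC) = -j/(ω·C) = 0 - j4.483 Ω
Step 3 — Series combination: Z_total = R + L + C = 17.8 + j343 Ω = 343.4∠87.0° Ω.
Step 4 — Source phasor: V = 48∠39.6° V = 36.98 + j30.6 V.
Step 5 — Ohm's law: I = V / Z_total = (36.98 + j30.6) / (17.8 + j343) = 0.09455 - j0.1029 A.
Step 6 — Convert to polar: |I| = 0.1398 A, ∠I = -47.4°.

I = 0.1398∠-47.4° A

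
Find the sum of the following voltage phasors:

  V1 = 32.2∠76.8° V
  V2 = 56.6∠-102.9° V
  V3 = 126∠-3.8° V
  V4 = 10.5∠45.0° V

Step 1 — Convert each phasor to rectangular form:
  V1 = 32.2·(cos(76.8°) + j·sin(76.8°)) = 7.353 + j31.35 V
  V2 = 56.6·(cos(-102.9°) + j·sin(-102.9°)) = -12.64 - j55.17 V
  V3 = 126·(cos(-3.8°) + j·sin(-3.8°)) = 125.7 - j8.351 V
  V4 = 10.5·(cos(45.0°) + j·sin(45.0°)) = 7.425 + j7.425 V
Step 2 — Sum components: V_total = 127.9 - j24.75 V.
Step 3 — Convert to polar: |V_total| = 130.2 V, ∠V_total = -11.0°.

V_total = 130.2∠-11.0° V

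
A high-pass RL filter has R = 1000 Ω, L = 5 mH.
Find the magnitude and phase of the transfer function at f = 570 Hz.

Step 1 — Angular frequency: ω = 2π·570 = 3581 rad/s.
Step 2 — Transfer function: H(jω) = jωL/(R + jωL).
Step 3 — Numerator jωL = j·17.91; denominator R + jωL = 1000 + j17.91.
Step 4 — H = 0.0003206 + j0.0179.
Step 5 — Magnitude: |H| = 0.0179 (-34.9 dB); phase: φ = 89.0°.

|H| = 0.0179 (-34.9 dB), φ = 89.0°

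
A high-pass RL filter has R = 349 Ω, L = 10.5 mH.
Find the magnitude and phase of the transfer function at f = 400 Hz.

Step 1 — Angular frequency: ω = 2π·400 = 2513 rad/s.
Step 2 — Transfer function: H(jω) = jωL/(R + jωL).
Step 3 — Numerator jωL = j·26.39; denominator R + jωL = 349 + j26.39.
Step 4 — H = 0.005685 + j0.07518.
Step 5 — Magnitude: |H| = 0.0754 (-22.5 dB); phase: φ = 85.7°.

|H| = 0.0754 (-22.5 dB), φ = 85.7°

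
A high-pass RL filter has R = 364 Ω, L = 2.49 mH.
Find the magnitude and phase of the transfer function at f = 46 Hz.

Step 1 — Angular frequency: ω = 2π·46 = 289 rad/s.
Step 2 — Transfer function: H(jω) = jωL/(R + jωL).
Step 3 — Numerator jωL = j·0.7197; denominator R + jωL = 364 + j0.7197.
Step 4 — H = 3.909e-06 + j0.001977.
Step 5 — Magnitude: |H| = 0.001977 (-54.1 dB); phase: φ = 89.9°.

|H| = 0.001977 (-54.1 dB), φ = 89.9°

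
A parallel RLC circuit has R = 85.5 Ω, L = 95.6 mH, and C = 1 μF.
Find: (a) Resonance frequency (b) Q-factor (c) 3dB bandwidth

Step 1 — Resonance: ω₀ = 1/√(LC) = 1/√(0.0956·1e-06) = 3234 rad/s.
Step 2 — f₀ = ω₀/(2π) = 514.7 Hz.
Step 3 — Parallel Q: Q = R/(ω₀L) = 85.5/(3234·0.0956) = 0.2765.
Step 4 — Bandwidth: Δω = ω₀/Q = 1.17e+04 rad/s; BW = Δω/(2π) = 1861 Hz.

(a) f₀ = 514.7 Hz  (b) Q = 0.2765  (c) BW = 1861 Hz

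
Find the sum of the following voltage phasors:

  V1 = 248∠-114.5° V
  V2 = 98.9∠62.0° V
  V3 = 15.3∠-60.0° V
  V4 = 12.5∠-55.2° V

Step 1 — Convert each phasor to rectangular form:
  V1 = 248·(cos(-114.5°) + j·sin(-114.5°)) = -102.8 - j225.7 V
  V2 = 98.9·(cos(62.0°) + j·sin(62.0°)) = 46.43 + j87.32 V
  V3 = 15.3·(cos(-60.0°) + j·sin(-60.0°)) = 7.65 - j13.25 V
  V4 = 12.5·(cos(-55.2°) + j·sin(-55.2°)) = 7.134 - j10.26 V
Step 2 — Sum components: V_total = -41.63 - j161.9 V.
Step 3 — Convert to polar: |V_total| = 167.1 V, ∠V_total = -104.4°.

V_total = 167.1∠-104.4° V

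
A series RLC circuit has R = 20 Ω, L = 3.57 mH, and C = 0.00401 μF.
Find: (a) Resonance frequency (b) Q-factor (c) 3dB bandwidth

Step 1 — Resonance: ω₀ = 1/√(LC) = 1/√(0.00357·4.01e-09) = 2.643e+05 rad/s.
Step 2 — f₀ = ω₀/(2π) = 4.206e+04 Hz.
Step 3 — Series Q: Q = ω₀L/R = 2.643e+05·0.00357/20 = 47.18.
Step 4 — Bandwidth: Δω = ω₀/Q = 5602 rad/s; BW = Δω/(2π) = 891.6 Hz.

(a) f₀ = 4.206e+04 Hz  (b) Q = 47.18  (c) BW = 891.6 Hz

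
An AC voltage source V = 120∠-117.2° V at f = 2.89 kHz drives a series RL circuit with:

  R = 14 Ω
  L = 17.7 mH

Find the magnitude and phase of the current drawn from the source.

Step 1 — Angular frequency: ω = 2π·f = 2π·2890 = 1.816e+04 rad/s.
Step 2 — Component impedances:
  R: Z = R = 14 Ω
  L: Z = jωL = j·1.816e+04·0.0177 = 0 + j321.4 Ω
Step 3 — Series combination: Z_total = R + L = 14 + j321.4 Ω = 321.7∠87.5° Ω.
Step 4 — Source phasor: V = 120∠-117.2° V = -54.85 - j106.7 V.
Step 5 — Ohm's law: I = V / Z_total = (-54.85 - j106.7) / (14 + j321.4) = -0.3389 + j0.1559 A.
Step 6 — Convert to polar: |I| = 0.373 A, ∠I = 155.3°.

I = 0.373∠155.3° A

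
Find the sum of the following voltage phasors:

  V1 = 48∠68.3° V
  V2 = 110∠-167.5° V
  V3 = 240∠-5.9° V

Step 1 — Convert each phasor to rectangular form:
  V1 = 48·(cos(68.3°) + j·sin(68.3°)) = 17.75 + j44.6 V
  V2 = 110·(cos(-167.5°) + j·sin(-167.5°)) = -107.4 - j23.81 V
  V3 = 240·(cos(-5.9°) + j·sin(-5.9°)) = 238.7 - j24.67 V
Step 2 — Sum components: V_total = 149.1 - j3.88 V.
Step 3 — Convert to polar: |V_total| = 149.1 V, ∠V_total = -1.5°.

V_total = 149.1∠-1.5° V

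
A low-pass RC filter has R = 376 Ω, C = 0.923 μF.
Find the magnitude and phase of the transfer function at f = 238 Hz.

Step 1 — Angular frequency: ω = 2π·238 = 1495 rad/s.
Step 2 — Transfer function: H(jω) = 1/(1 + jωRC).
Step 3 — Denominator: 1 + jωRC = 1 + j·1495·376·9.23e-07 = 1 + j0.519.
Step 4 — H = 0.7878 - j0.4089.
Step 5 — Magnitude: |H| = 0.8876 (-1.0 dB); phase: φ = -27.4°.

|H| = 0.8876 (-1.0 dB), φ = -27.4°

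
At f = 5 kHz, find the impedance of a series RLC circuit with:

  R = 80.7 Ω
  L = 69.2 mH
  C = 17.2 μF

Step 1 — Angular frequency: ω = 2π·f = 2π·5000 = 3.142e+04 rad/s.
Step 2 — Component impedances:
  R: Z = R = 80.7 Ω
  L: Z = jωL = j·3.142e+04·0.0692 = 0 + j2174 Ω
  C: Z = 1/(jωC) = -j/(ω·C) = 0 - j1.851 Ω
Step 3 — Series combination: Z_total = R + L + C = 80.7 + j2172 Ω = 2174∠87.9° Ω.

Z = 80.7 + j2172 Ω = 2174∠87.9° Ω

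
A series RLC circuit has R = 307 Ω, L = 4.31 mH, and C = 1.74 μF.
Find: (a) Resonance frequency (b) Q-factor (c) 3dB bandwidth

Step 1 — Resonance condition Im(Z)=0 gives ω₀ = 1/√(LC).
Step 2 — ω₀ = 1/√(0.00431·1.74e-06) = 1.155e+04 rad/s.
Step 3 — f₀ = ω₀/(2π) = 1838 Hz.
Step 4 — Series Q: Q = ω₀L/R = 1.155e+04·0.00431/307 = 0.1621.
Step 5 — 3dB bandwidth: Δω = ω₀/Q = 7.123e+04 rad/s; BW = Δω/(2π) = 1.134e+04 Hz.

(a) f₀ = 1838 Hz  (b) Q = 0.1621  (c) BW = 1.134e+04 Hz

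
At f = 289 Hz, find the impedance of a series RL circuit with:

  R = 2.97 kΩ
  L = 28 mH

Step 1 — Angular frequency: ω = 2π·f = 2π·289 = 1816 rad/s.
Step 2 — Component impedances:
  R: Z = R = 2970 Ω
  L: Z = jωL = j·1816·0.028 = 0 + j50.84 Ω
Step 3 — Series combination: Z_total = R + L = 2970 + j50.84 Ω = 2970∠1.0° Ω.

Z = 2970 + j50.84 Ω = 2970∠1.0° Ω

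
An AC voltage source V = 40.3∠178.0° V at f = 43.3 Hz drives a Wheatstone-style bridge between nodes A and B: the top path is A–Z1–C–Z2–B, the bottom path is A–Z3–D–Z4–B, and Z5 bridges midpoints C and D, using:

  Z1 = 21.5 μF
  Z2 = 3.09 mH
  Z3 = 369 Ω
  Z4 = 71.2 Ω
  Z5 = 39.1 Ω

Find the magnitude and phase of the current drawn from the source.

Step 1 — Angular frequency: ω = 2π·f = 2π·43.3 = 272.1 rad/s.
Step 2 — Component impedances:
  Z1: Z = 1/(jωC) = -j/(ω·C) = 0 - j171 Ω
  Z2: Z = jωL = j·272.1·0.00309 = 0 + j0.8407 Ω
  Z3: Z = R = 369 Ω
  Z4: Z = R = 71.2 Ω
  Z5: Z = R = 39.1 Ω
Step 3 — Bridge requires nodal analysis (the Z5 bridge couples midpoints C and D, so the two paths cannot be reduced to a simple series/parallel combination). Setting node B to ground and injecting 1 A at node A, the 3-node admittance system at A, C, D solves to V_A = Z_AB = 62.2 - j143.2 Ω = 156.1∠-66.5° Ω.
Step 4 — Source phasor: V = 40.3∠178.0° V = -40.28 + j1.406 V.
Step 5 — Ohm's law: I = V / Z_total = (-40.28 + j1.406) / (62.2 - j143.2) = -0.1111 - j0.2331 A.
Step 6 — Convert to polar: |I| = 0.2582 A, ∠I = -115.5°.

I = 0.2582∠-115.5° A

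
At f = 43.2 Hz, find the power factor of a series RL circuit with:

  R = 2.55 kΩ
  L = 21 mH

Step 1 — Angular frequency: ω = 2π·f = 2π·43.2 = 271.4 rad/s.
Step 2 — Component impedances:
  R: Z = R = 2550 Ω
  L: Z = jωL = j·271.4·0.021 = 0 + j5.7 Ω
Step 3 — Series combination: Z_total = R + L = 2550 + j5.7 Ω = 2550∠0.1° Ω.
Step 4 — Power factor: PF = cos(φ) = Re(Z)/|Z| = 2550/2550 = 1.
Step 5 — Type: Im(Z) = 5.7 ⇒ lagging (phase φ = 0.1°).

PF = 1 (lagging, φ = 0.1°)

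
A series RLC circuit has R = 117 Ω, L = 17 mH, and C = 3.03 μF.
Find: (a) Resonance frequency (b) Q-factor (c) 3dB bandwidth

Step 1 — Resonance condition Im(Z)=0 gives ω₀ = 1/√(LC).
Step 2 — ω₀ = 1/√(0.017·3.03e-06) = 4406 rad/s.
Step 3 — f₀ = ω₀/(2π) = 701.3 Hz.
Step 4 — Series Q: Q = ω₀L/R = 4406·0.017/117 = 0.6402.
Step 5 — 3dB bandwidth: Δω = ω₀/Q = 6882 rad/s; BW = Δω/(2π) = 1095 Hz.

(a) f₀ = 701.3 Hz  (b) Q = 0.6402  (c) BW = 1095 Hz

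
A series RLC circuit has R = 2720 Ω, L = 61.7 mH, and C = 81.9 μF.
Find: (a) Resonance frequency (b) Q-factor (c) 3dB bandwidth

Step 1 — Resonance: ω₀ = 1/√(LC) = 1/√(0.0617·8.19e-05) = 444.9 rad/s.
Step 2 — f₀ = ω₀/(2π) = 70.8 Hz.
Step 3 — Series Q: Q = ω₀L/R = 444.9·0.0617/2720 = 0.01009.
Step 4 — Bandwidth: Δω = ω₀/Q = 4.408e+04 rad/s; BW = Δω/(2π) = 7016 Hz.

(a) f₀ = 70.8 Hz  (b) Q = 0.01009  (c) BW = 7016 Hz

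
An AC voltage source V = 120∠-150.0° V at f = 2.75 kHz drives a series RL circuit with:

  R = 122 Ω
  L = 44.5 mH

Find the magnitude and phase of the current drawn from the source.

Step 1 — Angular frequency: ω = 2π·f = 2π·2750 = 1.728e+04 rad/s.
Step 2 — Component impedances:
  R: Z = R = 122 Ω
  L: Z = jωL = j·1.728e+04·0.0445 = 0 + j768.9 Ω
Step 3 — Series combination: Z_total = R + L = 122 + j768.9 Ω = 778.5∠81.0° Ω.
Step 4 — Source phasor: V = 120∠-150.0° V = -103.9 - j60 V.
Step 5 — Ohm's law: I = V / Z_total = (-103.9 - j60) / (122 + j768.9) = -0.09704 + j0.1198 A.
Step 6 — Convert to polar: |I| = 0.1541 A, ∠I = 129.0°.

I = 0.1541∠129.0° A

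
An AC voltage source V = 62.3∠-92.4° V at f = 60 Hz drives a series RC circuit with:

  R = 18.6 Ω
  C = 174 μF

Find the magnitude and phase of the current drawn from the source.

Step 1 — Angular frequency: ω = 2π·f = 2π·60 = 377 rad/s.
Step 2 — Component impedances:
  R: Z = R = 18.6 Ω
  C: Z = 1/(jωC) = -j/(ω·C) = 0 - j15.24 Ω
Step 3 — Series combination: Z_total = R + C = 18.6 - j15.24 Ω = 24.05∠-39.3° Ω.
Step 4 — Source phasor: V = 62.3∠-92.4° V = -2.609 - j62.25 V.
Step 5 — Ohm's law: I = V / Z_total = (-2.609 - j62.25) / (18.6 - j15.24) = 1.557 - j2.071 A.
Step 6 — Convert to polar: |I| = 2.591 A, ∠I = -53.1°.

I = 2.591∠-53.1° A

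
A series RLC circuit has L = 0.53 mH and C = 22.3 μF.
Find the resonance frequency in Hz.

Step 1 — Resonance condition Im(Z)=0 gives ω₀ = 1/√(LC).
Step 2 — ω₀ = 1/√(0.00053·2.23e-05) = 9198 rad/s.
Step 3 — f₀ = ω₀/(2π) = 1464 Hz.

f₀ = 1464 Hz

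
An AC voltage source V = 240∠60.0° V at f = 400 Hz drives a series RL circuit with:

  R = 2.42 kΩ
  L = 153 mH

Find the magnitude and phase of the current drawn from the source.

Step 1 — Angular frequency: ω = 2π·f = 2π·400 = 2513 rad/s.
Step 2 — Component impedances:
  R: Z = R = 2420 Ω
  L: Z = jωL = j·2513·0.153 = 0 + j384.5 Ω
Step 3 — Series combination: Z_total = R + L = 2420 + j384.5 Ω = 2450∠9.0° Ω.
Step 4 — Source phasor: V = 240∠60.0° V = 120 + j207.8 V.
Step 5 — Ohm's law: I = V / Z_total = (120 + j207.8) / (2420 + j384.5) = 0.06168 + j0.07609 A.
Step 6 — Convert to polar: |I| = 0.09794 A, ∠I = 51.0°.

I = 0.09794∠51.0° A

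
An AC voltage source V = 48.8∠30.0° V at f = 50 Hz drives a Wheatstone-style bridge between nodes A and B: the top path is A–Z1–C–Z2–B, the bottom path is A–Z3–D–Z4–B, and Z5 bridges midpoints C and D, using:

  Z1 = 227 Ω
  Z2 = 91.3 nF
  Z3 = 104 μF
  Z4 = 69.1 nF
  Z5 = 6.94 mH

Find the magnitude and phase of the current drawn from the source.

Step 1 — Angular frequency: ω = 2π·f = 2π·50 = 314.2 rad/s.
Step 2 — Component impedances:
  Z1: Z = R = 227 Ω
  Z2: Z = 1/(jωC) = -j/(ω·C) = 0 - j3.486e+04 Ω
  Z3: Z = 1/(jωC) = -j/(ω·C) = 0 - j30.61 Ω
  Z4: Z = 1/(jωC) = -j/(ω·C) = 0 - j4.607e+04 Ω
  Z5: Z = jωL = j·314.2·0.00694 = 0 + j2.18 Ω
Step 3 — Bridge requires nodal analysis (the Z5 bridge couples midpoints C and D, so the two paths cannot be reduced to a simple series/parallel combination). Setting node B to ground and injecting 1 A at node A, the 3-node admittance system at A, C, D solves to V_A = Z_AB = 3.74 - j1.987e+04 Ω = 1.987e+04∠-90.0° Ω.
Step 4 — Source phasor: V = 48.8∠30.0° V = 42.26 + j24.4 V.
Step 5 — Ohm's law: I = V / Z_total = (42.26 + j24.4) / (3.74 - j1.987e+04) = -0.001227 + j0.002127 A.
Step 6 — Convert to polar: |I| = 0.002455 A, ∠I = 120.0°.

I = 0.002455∠120.0° A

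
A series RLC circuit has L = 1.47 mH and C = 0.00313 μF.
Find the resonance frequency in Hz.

Step 1 — Resonance condition Im(Z)=0 gives ω₀ = 1/√(LC).
Step 2 — ω₀ = 1/√(0.00147·3.13e-09) = 4.662e+05 rad/s.
Step 3 — f₀ = ω₀/(2π) = 7.42e+04 Hz.

f₀ = 7.42e+04 Hz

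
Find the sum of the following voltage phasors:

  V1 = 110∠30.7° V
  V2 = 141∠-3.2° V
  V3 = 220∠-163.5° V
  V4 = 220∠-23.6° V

Step 1 — Convert each phasor to rectangular form:
  V1 = 110·(cos(30.7°) + j·sin(30.7°)) = 94.58 + j56.16 V
  V2 = 141·(cos(-3.2°) + j·sin(-3.2°)) = 140.8 - j7.871 V
  V3 = 220·(cos(-163.5°) + j·sin(-163.5°)) = -210.9 - j62.48 V
  V4 = 220·(cos(-23.6°) + j·sin(-23.6°)) = 201.6 - j88.08 V
Step 2 — Sum components: V_total = 226 - j102.3 V.
Step 3 — Convert to polar: |V_total| = 248.1 V, ∠V_total = -24.3°.

V_total = 248.1∠-24.3° V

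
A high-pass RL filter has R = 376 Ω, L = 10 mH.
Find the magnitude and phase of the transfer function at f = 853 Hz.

Step 1 — Angular frequency: ω = 2π·853 = 5360 rad/s.
Step 2 — Transfer function: H(jω) = jωL/(R + jωL).
Step 3 — Numerator jωL = j·53.6; denominator R + jωL = 376 + j53.6.
Step 4 — H = 0.01991 + j0.1397.
Step 5 — Magnitude: |H| = 0.1411 (-17.0 dB); phase: φ = 81.9°.

|H| = 0.1411 (-17.0 dB), φ = 81.9°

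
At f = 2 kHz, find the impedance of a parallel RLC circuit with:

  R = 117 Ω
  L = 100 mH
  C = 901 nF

Step 1 — Angular frequency: ω = 2π·f = 2π·2000 = 1.257e+04 rad/s.
Step 2 — Component impedances:
  R: Z = R = 117 Ω
  L: Z = jωL = j·1.257e+04·0.1 = 0 + j1257 Ω
  C: Z = 1/(jωC) = -j/(ω·C) = 0 - j88.32 Ω
Step 3 — Parallel combination: 1/Z_total = 1/R + 1/L + 1/C; Z_total = 46.49 - j57.25 Ω = 73.75∠-50.9° Ω.

Z = 46.49 - j57.25 Ω = 73.75∠-50.9° Ω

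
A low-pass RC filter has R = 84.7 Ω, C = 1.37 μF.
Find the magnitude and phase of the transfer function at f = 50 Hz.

Step 1 — Angular frequency: ω = 2π·50 = 314.2 rad/s.
Step 2 — Transfer function: H(jω) = 1/(1 + jωRC).
Step 3 — Denominator: 1 + jωRC = 1 + j·314.2·84.7·1.37e-06 = 1 + j0.03645.
Step 4 — H = 0.9987 - j0.03641.
Step 5 — Magnitude: |H| = 0.9993 (-0.0 dB); phase: φ = -2.1°.

|H| = 0.9993 (-0.0 dB), φ = -2.1°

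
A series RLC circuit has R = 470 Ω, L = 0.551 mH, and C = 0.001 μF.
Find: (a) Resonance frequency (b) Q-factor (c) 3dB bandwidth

Step 1 — Resonance: ω₀ = 1/√(LC) = 1/√(0.000551·1e-09) = 1.347e+06 rad/s.
Step 2 — f₀ = ω₀/(2π) = 2.144e+05 Hz.
Step 3 — Series Q: Q = ω₀L/R = 1.347e+06·0.000551/470 = 1.579.
Step 4 — Bandwidth: Δω = ω₀/Q = 8.53e+05 rad/s; BW = Δω/(2π) = 1.358e+05 Hz.

(a) f₀ = 2.144e+05 Hz  (b) Q = 1.579  (c) BW = 1.358e+05 Hz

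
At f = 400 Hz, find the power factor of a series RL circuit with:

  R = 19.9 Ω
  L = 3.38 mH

Step 1 — Angular frequency: ω = 2π·f = 2π·400 = 2513 rad/s.
Step 2 — Component impedances:
  R: Z = R = 19.9 Ω
  L: Z = jωL = j·2513·0.00338 = 0 + j8.495 Ω
Step 3 — Series combination: Z_total = R + L = 19.9 + j8.495 Ω = 21.64∠23.1° Ω.
Step 4 — Power factor: PF = cos(φ) = Re(Z)/|Z| = 19.9/21.637 = 0.9197.
Step 5 — Type: Im(Z) = 8.495 ⇒ lagging (phase φ = 23.1°).

PF = 0.9197 (lagging, φ = 23.1°)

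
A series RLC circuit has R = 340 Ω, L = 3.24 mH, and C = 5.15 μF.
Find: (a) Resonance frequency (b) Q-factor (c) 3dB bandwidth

Step 1 — Resonance: ω₀ = 1/√(LC) = 1/√(0.00324·5.15e-06) = 7741 rad/s.
Step 2 — f₀ = ω₀/(2π) = 1232 Hz.
Step 3 — Series Q: Q = ω₀L/R = 7741·0.00324/340 = 0.07377.
Step 4 — Bandwidth: Δω = ω₀/Q = 1.049e+05 rad/s; BW = Δω/(2π) = 1.67e+04 Hz.

(a) f₀ = 1232 Hz  (b) Q = 0.07377  (c) BW = 1.67e+04 Hz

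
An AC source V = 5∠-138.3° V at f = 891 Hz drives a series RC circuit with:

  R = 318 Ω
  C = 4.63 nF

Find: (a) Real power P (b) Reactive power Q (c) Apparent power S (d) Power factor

Step 1 — Angular frequency: ω = 2π·f = 2π·891 = 5598 rad/s.
Step 2 — Component impedances:
  R: Z = R = 318 Ω
  C: Z = 1/(jωC) = -j/(ω·C) = 0 - j3.858e+04 Ω
Step 3 — Series combination: Z_total = R + C = 318 - j3.858e+04 Ω = 3.858e+04∠-89.5° Ω.
Step 4 — Source phasor: V = 5∠-138.3° V = -3.733 - j3.326 V.
Step 5 — Current: I = V / Z = 8.541e-05 - j9.747e-05 A = 0.0001296∠-48.8° A.
Step 6 — Complex power: S = V·I* = 5.341e-06 - j0.000648 VA.
Step 7 — Real power: P = Re(S) = 5.341e-06 W.
Step 8 — Reactive power: Q = Im(S) = -0.000648 VAR.
Step 9 — Apparent power: |S| = 0.000648 VA.
Step 10 — Power factor: PF = P/|S| = 0.008242 (leading).

(a) P = 5.341e-06 W  (b) Q = -0.000648 VAR  (c) S = 0.000648 VA  (d) PF = 0.008242 (leading)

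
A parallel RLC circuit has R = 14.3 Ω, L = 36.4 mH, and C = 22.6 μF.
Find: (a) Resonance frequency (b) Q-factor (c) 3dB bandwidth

Step 1 — Resonance: ω₀ = 1/√(LC) = 1/√(0.0364·2.26e-05) = 1103 rad/s.
Step 2 — f₀ = ω₀/(2π) = 175.5 Hz.
Step 3 — Parallel Q: Q = R/(ω₀L) = 14.3/(1103·0.0364) = 0.3563.
Step 4 — Bandwidth: Δω = ω₀/Q = 3094 rad/s; BW = Δω/(2π) = 492.5 Hz.

(a) f₀ = 175.5 Hz  (b) Q = 0.3563  (c) BW = 492.5 Hz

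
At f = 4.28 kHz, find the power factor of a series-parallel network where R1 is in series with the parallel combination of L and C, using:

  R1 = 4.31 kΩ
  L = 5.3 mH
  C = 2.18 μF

Step 1 — Angular frequency: ω = 2π·f = 2π·4280 = 2.689e+04 rad/s.
Step 2 — Component impedances:
  R1: Z = R = 4310 Ω
  L: Z = jωL = j·2.689e+04·0.0053 = 0 + j142.5 Ω
  C: Z = 1/(jωC) = -j/(ω·C) = 0 - j17.06 Ω
Step 3 — Parallel branch: L || C = 1/(1/L + 1/C) = 0 - j19.38 Ω.
Step 4 — Series with R1: Z_total = R1 + (L || C) = 4310 - j19.38 Ω = 4310∠-0.3° Ω.
Step 5 — Power factor: PF = cos(φ) = Re(Z)/|Z| = 4310/4310 = 1.
Step 6 — Type: Im(Z) = -19.38 ⇒ leading (phase φ = -0.3°).

PF = 1 (leading, φ = -0.3°)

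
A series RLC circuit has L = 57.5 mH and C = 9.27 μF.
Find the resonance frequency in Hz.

Step 1 — Resonance condition Im(Z)=0 gives ω₀ = 1/√(LC).
Step 2 — ω₀ = 1/√(0.0575·9.27e-06) = 1370 rad/s.
Step 3 — f₀ = ω₀/(2π) = 218 Hz.

f₀ = 218 Hz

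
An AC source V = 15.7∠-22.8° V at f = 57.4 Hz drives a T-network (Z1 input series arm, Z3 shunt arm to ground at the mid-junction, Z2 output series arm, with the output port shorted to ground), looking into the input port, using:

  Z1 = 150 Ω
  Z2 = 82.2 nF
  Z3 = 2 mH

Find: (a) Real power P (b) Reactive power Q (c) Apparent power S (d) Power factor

Step 1 — Angular frequency: ω = 2π·f = 2π·57.4 = 360.7 rad/s.
Step 2 — Component impedances:
  Z1: Z = R = 150 Ω
  Z2: Z = 1/(jωC) = -j/(ω·C) = 0 - j3.373e+04 Ω
  Z3: Z = jωL = j·360.7·0.002 = 0 + j0.7213 Ω
Step 3 — With the output port shorted to ground, the output series arm Z2 runs from the junction to ground; the shunt arm Z3 also runs from the junction to ground. They appear in parallel: Z3 || Z2 = 0 + j0.7213 Ω.
Step 4 — Series with input arm Z1: Z_in = Z1 + (Z3 || Z2) = 150 + j0.7213 Ω = 150∠0.3° Ω.
Step 5 — Source phasor: V = 15.7∠-22.8° V = 14.47 - j6.084 V.
Step 6 — Current: I = V / Z = 0.09629 - j0.04102 A = 0.1047∠-23.1° A.
Step 7 — Complex power: S = V·I* = 1.643 + j0.007902 VA.
Step 8 — Real power: P = Re(S) = 1.643 W.
Step 9 — Reactive power: Q = Im(S) = 0.007902 VAR.
Step 10 — Apparent power: |S| = 1.643 VA.
Step 11 — Power factor: PF = P/|S| = 1 (lagging).

(a) P = 1.643 W  (b) Q = 0.007902 VAR  (c) S = 1.643 VA  (d) PF = 1 (lagging)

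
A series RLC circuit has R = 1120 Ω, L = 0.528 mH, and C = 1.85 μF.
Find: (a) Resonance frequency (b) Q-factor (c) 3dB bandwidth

Step 1 — Resonance condition Im(Z)=0 gives ω₀ = 1/√(LC).
Step 2 — ω₀ = 1/√(0.000528·1.85e-06) = 3.2e+04 rad/s.
Step 3 — f₀ = ω₀/(2π) = 5092 Hz.
Step 4 — Series Q: Q = ω₀L/R = 3.2e+04·0.000528/1120 = 0.01508.
Step 5 — 3dB bandwidth: Δω = ω₀/Q = 2.121e+06 rad/s; BW = Δω/(2π) = 3.376e+05 Hz.

(a) f₀ = 5092 Hz  (b) Q = 0.01508  (c) BW = 3.376e+05 Hz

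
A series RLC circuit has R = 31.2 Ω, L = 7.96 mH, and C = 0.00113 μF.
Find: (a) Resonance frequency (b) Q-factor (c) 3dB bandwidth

Step 1 — Resonance condition Im(Z)=0 gives ω₀ = 1/√(LC).
Step 2 — ω₀ = 1/√(0.00796·1.13e-09) = 3.334e+05 rad/s.
Step 3 — f₀ = ω₀/(2π) = 5.307e+04 Hz.
Step 4 — Series Q: Q = ω₀L/R = 3.334e+05·0.00796/31.2 = 85.07.
Step 5 — 3dB bandwidth: Δω = ω₀/Q = 3920 rad/s; BW = Δω/(2π) = 623.8 Hz.

(a) f₀ = 5.307e+04 Hz  (b) Q = 85.07  (c) BW = 623.8 Hz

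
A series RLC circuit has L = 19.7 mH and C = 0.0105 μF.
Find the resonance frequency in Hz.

Step 1 — Resonance condition Im(Z)=0 gives ω₀ = 1/√(LC).
Step 2 — ω₀ = 1/√(0.0197·1.05e-08) = 6.953e+04 rad/s.
Step 3 — f₀ = ω₀/(2π) = 1.107e+04 Hz.

f₀ = 1.107e+04 Hz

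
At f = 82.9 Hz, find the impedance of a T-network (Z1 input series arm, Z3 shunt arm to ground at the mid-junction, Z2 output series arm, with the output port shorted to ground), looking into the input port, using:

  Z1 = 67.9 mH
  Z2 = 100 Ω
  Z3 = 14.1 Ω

Step 1 — Angular frequency: ω = 2π·f = 2π·82.9 = 520.9 rad/s.
Step 2 — Component impedances:
  Z1: Z = jωL = j·520.9·0.0679 = 0 + j35.37 Ω
  Z2: Z = R = 100 Ω
  Z3: Z = R = 14.1 Ω
Step 3 — With the output port shorted to ground, the output series arm Z2 runs from the junction to ground; the shunt arm Z3 also runs from the junction to ground. They appear in parallel: Z3 || Z2 = 12.36 Ω.
Step 4 — Series with input arm Z1: Z_in = Z1 + (Z3 || Z2) = 12.36 + j35.37 Ω = 37.46∠70.7° Ω.

Z = 12.36 + j35.37 Ω = 37.46∠70.7° Ω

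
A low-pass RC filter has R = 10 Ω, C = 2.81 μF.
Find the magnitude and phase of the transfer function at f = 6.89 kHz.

Step 1 — Angular frequency: ω = 2π·6890 = 4.329e+04 rad/s.
Step 2 — Transfer function: H(jω) = 1/(1 + jωRC).
Step 3 — Denominator: 1 + jωRC = 1 + j·4.329e+04·10·2.81e-06 = 1 + j1.216.
Step 4 — H = 0.4033 - j0.4906.
Step 5 — Magnitude: |H| = 0.635 (-3.9 dB); phase: φ = -50.6°.

|H| = 0.635 (-3.9 dB), φ = -50.6°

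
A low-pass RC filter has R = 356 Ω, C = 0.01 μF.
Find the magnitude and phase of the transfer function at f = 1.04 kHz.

Step 1 — Angular frequency: ω = 2π·1040 = 6535 rad/s.
Step 2 — Transfer function: H(jω) = 1/(1 + jωRC).
Step 3 — Denominator: 1 + jωRC = 1 + j·6535·356·1e-08 = 1 + j0.02326.
Step 4 — H = 0.9995 - j0.02325.
Step 5 — Magnitude: |H| = 0.9997 (-0.0 dB); phase: φ = -1.3°.

|H| = 0.9997 (-0.0 dB), φ = -1.3°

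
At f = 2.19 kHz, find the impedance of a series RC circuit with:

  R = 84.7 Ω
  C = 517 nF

Step 1 — Angular frequency: ω = 2π·f = 2π·2190 = 1.376e+04 rad/s.
Step 2 — Component impedances:
  R: Z = R = 84.7 Ω
  C: Z = 1/(jωC) = -j/(ω·C) = 0 - j140.6 Ω
Step 3 — Series combination: Z_total = R + C = 84.7 - j140.6 Ω = 164.1∠-58.9° Ω.

Z = 84.7 - j140.6 Ω = 164.1∠-58.9° Ω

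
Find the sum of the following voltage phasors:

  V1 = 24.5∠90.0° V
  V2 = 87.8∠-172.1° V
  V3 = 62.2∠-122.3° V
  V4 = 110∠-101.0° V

Step 1 — Convert each phasor to rectangular form:
  V1 = 24.5·(cos(90.0°) + j·sin(90.0°)) = 0 + j24.5 V
  V2 = 87.8·(cos(-172.1°) + j·sin(-172.1°)) = -86.97 - j12.07 V
  V3 = 62.2·(cos(-122.3°) + j·sin(-122.3°)) = -33.24 - j52.58 V
  V4 = 110·(cos(-101.0°) + j·sin(-101.0°)) = -20.99 - j108 V
Step 2 — Sum components: V_total = -141.2 - j148.1 V.
Step 3 — Convert to polar: |V_total| = 204.6 V, ∠V_total = -133.6°.

V_total = 204.6∠-133.6° V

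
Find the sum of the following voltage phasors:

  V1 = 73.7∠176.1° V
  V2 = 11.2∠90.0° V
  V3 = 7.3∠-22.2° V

Step 1 — Convert each phasor to rectangular form:
  V1 = 73.7·(cos(176.1°) + j·sin(176.1°)) = -73.53 + j5.013 V
  V2 = 11.2·(cos(90.0°) + j·sin(90.0°)) = 0 + j11.2 V
  V3 = 7.3·(cos(-22.2°) + j·sin(-22.2°)) = 6.759 - j2.758 V
Step 2 — Sum components: V_total = -66.77 + j13.45 V.
Step 3 — Convert to polar: |V_total| = 68.11 V, ∠V_total = 168.6°.

V_total = 68.11∠168.6° V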